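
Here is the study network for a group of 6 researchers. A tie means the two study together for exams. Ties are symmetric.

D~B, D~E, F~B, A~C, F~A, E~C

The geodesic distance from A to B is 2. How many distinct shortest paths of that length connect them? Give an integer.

The shortest distance is 2, and the only length-2 path is A–F–B. So there is exactly 1 shortest path.

1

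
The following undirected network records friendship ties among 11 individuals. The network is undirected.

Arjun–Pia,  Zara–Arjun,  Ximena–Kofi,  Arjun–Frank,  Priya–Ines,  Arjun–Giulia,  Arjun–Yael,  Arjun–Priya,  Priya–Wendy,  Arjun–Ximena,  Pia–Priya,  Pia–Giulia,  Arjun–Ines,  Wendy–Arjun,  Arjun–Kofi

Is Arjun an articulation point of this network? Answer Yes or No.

Removing Arjun leaves {Kofi and Ximena} with no path to {Giulia, Ines, Pia, Priya, and Wendy}, so the network splits into 5 components. Arjun is a cut vertex.

Yes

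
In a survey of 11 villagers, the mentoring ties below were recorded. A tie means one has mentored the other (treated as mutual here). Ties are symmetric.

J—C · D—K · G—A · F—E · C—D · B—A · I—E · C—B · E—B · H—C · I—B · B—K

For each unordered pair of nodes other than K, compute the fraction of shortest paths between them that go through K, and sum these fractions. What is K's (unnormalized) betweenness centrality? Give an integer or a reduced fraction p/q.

3

Pairs whose geodesics pass through K — D–B: 1/2; D–I: 1/2; D–A: 1/2; D–E: 1/2; D–G: 1/2; D–F: 1/2.
All other pairs contribute 0.
Summing the contributions gives betweenness(K) = 3.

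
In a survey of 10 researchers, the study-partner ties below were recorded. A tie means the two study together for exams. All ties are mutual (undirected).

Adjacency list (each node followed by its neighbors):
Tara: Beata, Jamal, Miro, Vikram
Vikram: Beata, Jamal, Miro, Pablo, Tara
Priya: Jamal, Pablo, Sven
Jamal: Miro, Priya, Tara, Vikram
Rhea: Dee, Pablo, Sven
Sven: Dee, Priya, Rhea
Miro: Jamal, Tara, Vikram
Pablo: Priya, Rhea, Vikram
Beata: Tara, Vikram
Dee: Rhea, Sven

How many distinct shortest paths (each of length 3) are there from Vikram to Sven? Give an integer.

3

The shortest distance is 3. The length-3 paths are: Vikram–Pablo–Priya–Sven; Vikram–Jamal–Priya–Sven; Vikram–Pablo–Rhea–Sven.
That gives 3 distinct shortest paths.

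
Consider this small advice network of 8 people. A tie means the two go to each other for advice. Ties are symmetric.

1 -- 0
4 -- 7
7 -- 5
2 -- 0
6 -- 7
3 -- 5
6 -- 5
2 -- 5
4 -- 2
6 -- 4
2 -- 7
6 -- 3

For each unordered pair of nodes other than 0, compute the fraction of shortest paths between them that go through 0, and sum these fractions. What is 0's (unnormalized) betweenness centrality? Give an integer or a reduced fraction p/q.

6

Pairs whose geodesics pass through 0 — 1–3: 1; 1–5: 1; 1–2: 1; 1–7: 1; 1–4: 1; 1–6: 3/3.
All other pairs contribute 0.
Summing the contributions gives betweenness(0) = 6.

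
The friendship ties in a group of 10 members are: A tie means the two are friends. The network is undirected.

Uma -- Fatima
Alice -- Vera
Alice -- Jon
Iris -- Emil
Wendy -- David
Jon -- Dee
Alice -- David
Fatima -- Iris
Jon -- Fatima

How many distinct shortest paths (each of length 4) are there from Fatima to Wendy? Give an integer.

1

The shortest distance is 4, and the only length-4 path is Fatima–Jon–Alice–David–Wendy. So there is exactly 1 shortest path.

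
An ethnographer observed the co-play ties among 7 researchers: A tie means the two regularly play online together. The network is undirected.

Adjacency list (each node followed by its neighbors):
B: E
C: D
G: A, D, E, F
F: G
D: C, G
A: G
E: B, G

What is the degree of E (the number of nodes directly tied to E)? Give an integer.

2

E is directly tied to B and G. That is 2 neighbors, so the degree of E is 2.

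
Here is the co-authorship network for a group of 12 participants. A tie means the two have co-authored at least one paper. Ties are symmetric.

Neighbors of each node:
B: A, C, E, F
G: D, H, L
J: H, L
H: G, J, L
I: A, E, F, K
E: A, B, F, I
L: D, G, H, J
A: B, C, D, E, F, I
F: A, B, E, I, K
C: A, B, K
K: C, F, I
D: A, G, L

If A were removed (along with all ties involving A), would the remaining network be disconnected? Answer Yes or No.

Yes

Removing A leaves {D, G, H, J, and L} with no path to {B, C, E, F, I, and K}, so the network splits into 2 components. A is a cut vertex.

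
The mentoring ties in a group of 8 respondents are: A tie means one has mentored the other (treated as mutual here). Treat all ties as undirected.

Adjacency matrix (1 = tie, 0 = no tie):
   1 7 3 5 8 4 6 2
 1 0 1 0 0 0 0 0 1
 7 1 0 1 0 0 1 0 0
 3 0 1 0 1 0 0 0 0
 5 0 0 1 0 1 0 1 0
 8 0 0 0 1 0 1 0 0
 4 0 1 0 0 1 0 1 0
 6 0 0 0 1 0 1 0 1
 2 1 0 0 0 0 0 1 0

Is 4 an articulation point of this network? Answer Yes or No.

Even without 4, every remaining node can still reach every other (the residual graph is connected), so 4 is not a cut vertex.

No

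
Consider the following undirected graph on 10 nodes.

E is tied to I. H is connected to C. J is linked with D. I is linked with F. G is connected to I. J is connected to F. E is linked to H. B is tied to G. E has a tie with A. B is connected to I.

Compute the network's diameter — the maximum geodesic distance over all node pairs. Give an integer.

Eccentricity of each node (its greatest distance to any other): A:5, B:4, C:6, D:6, E:4, F:4, G:4, H:5, I:3, J:5.
The maximum eccentricity is 6, realized for instance by the pair C–D via C – H – E – I – F – J – D. So the diameter is 6.

6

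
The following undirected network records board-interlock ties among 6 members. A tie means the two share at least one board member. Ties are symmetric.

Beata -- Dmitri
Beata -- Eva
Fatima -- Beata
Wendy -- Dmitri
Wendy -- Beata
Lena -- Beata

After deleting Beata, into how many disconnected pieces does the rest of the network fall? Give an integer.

4

Without Beata, the remaining ties split the others into: {Dmitri, Wendy}; {Lena}; {Fatima}; {Eva}.
That's 4 separate components.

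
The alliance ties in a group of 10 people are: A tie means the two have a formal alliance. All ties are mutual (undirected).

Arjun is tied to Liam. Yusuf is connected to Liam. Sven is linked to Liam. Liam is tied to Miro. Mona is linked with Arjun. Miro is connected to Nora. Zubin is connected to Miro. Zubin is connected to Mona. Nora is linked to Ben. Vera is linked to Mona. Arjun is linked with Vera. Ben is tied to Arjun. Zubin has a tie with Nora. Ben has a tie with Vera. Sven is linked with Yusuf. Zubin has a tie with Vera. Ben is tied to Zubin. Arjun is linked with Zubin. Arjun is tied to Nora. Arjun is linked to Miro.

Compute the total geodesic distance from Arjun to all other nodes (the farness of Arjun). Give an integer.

Distances from Arjun: Ben:1, Liam:1, Miro:1, Mona:1, Nora:1, Sven:2, Vera:1, Yusuf:2, Zubin:1.
Sum = 1 + 1 + 1 + 1 + 1 + 2 + 1 + 2 + 1 = 11.

11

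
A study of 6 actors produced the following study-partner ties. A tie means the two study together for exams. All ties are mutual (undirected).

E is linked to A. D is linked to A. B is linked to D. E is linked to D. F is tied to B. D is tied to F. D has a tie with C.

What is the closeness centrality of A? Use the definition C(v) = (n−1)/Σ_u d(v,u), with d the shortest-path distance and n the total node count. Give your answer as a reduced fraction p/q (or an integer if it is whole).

Distances from A: B:2, C:2, D:1, E:1, F:2. Sum = 8.
n = 6, so closeness = 5/8.

5/8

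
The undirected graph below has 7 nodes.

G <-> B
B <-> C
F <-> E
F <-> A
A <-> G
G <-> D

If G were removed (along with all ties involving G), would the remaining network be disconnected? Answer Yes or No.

Removing G leaves {B and C} with no path to {A, E, and F}, so the network splits into 3 components. G is a cut vertex.

Yes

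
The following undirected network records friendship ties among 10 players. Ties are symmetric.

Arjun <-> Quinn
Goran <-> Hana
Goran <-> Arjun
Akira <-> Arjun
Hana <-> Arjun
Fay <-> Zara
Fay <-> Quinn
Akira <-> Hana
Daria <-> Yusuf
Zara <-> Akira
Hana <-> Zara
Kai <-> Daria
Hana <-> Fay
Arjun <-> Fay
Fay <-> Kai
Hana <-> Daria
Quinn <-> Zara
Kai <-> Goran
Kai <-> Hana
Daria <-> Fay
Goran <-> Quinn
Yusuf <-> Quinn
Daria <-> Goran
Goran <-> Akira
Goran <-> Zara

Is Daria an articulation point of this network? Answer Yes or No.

No

Even without Daria, every remaining node can still reach every other (the residual graph is connected), so Daria is not a cut vertex.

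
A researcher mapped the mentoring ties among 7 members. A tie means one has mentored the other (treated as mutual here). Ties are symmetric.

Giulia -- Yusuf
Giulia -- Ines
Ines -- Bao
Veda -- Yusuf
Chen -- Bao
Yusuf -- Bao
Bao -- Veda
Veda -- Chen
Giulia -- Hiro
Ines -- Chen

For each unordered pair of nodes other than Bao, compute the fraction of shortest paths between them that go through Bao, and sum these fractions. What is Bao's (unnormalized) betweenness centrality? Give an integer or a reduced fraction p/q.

3/2

Pairs whose geodesics pass through Bao — Chen–Yusuf: 1/2; Yusuf–Ines: 1/2; Ines–Veda: 1/2.
All other pairs contribute 0.
Summing the contributions gives betweenness(Bao) = 3/2.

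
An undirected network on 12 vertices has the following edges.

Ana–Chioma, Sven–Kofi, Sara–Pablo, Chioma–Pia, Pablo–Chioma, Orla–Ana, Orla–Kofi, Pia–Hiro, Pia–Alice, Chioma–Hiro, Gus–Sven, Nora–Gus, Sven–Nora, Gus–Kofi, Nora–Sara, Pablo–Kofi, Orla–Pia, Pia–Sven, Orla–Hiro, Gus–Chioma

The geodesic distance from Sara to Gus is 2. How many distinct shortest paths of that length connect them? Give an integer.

The shortest distance is 2, and the only length-2 path is Sara–Nora–Gus. So there is exactly 1 shortest path.

1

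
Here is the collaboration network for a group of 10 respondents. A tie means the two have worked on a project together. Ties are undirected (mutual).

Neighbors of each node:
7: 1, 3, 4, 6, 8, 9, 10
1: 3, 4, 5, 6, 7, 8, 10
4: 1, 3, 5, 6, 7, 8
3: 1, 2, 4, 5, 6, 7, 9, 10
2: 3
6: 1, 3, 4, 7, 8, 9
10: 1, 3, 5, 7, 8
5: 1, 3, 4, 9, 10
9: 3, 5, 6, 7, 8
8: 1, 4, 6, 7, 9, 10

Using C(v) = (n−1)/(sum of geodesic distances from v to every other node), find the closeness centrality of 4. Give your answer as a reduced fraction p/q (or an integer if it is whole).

3/4

Distances from 4: 1:1, 2:2, 3:1, 5:1, 6:1, 7:1, 8:1, 9:2, 10:2. Sum = 12.
n = 10, so closeness = 9/12 = 3/4.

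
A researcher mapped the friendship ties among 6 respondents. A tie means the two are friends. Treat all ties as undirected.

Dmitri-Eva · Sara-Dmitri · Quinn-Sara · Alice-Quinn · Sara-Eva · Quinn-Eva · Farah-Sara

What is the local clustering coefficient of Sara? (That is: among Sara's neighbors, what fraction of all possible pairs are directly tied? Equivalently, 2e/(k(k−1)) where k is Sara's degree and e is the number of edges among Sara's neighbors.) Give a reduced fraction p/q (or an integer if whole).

Sara's neighbors: Dmitri, Eva, Farah, and Quinn (k = 4).
Possible neighbor pairs: C(4,2) = 6. Edges among them: Dmitri–Eva, Eva–Quinn → e = 2.
Clustering(Sara) = 2/6 = 1/3.

1/3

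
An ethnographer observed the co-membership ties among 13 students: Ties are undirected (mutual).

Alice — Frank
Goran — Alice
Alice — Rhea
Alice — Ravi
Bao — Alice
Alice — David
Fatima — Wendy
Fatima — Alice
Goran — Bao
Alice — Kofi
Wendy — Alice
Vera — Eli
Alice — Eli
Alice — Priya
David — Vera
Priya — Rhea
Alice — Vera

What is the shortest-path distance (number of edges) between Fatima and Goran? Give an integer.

2

One shortest route is Fatima – Alice – Goran, which uses 2 edges, and Fatima and Goran are not directly tied, so nothing shorter exists. So d(Fatima,Goran) = 2.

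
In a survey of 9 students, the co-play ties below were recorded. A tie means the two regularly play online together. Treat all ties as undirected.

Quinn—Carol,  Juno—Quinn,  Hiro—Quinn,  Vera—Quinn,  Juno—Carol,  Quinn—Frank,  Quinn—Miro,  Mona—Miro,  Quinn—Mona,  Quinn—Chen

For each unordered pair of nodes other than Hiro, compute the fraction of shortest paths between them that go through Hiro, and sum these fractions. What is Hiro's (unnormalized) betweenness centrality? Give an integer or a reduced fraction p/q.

No shortest path between any pair of other nodes passes through Hiro.
Summing the contributions gives betweenness(Hiro) = 0.

0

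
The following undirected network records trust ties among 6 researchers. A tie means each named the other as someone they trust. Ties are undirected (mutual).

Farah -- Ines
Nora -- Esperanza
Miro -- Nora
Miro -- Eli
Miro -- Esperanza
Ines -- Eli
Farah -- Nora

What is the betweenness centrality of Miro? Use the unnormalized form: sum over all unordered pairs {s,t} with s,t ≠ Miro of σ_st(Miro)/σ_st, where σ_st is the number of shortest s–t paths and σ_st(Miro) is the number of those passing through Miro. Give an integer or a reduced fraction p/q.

5/2

Pairs whose geodesics pass through Miro — Nora–Eli: 1; Esperanza–Eli: 1; Esperanza–Ines: 1/2.
All other pairs contribute 0.
Summing the contributions gives betweenness(Miro) = 5/2.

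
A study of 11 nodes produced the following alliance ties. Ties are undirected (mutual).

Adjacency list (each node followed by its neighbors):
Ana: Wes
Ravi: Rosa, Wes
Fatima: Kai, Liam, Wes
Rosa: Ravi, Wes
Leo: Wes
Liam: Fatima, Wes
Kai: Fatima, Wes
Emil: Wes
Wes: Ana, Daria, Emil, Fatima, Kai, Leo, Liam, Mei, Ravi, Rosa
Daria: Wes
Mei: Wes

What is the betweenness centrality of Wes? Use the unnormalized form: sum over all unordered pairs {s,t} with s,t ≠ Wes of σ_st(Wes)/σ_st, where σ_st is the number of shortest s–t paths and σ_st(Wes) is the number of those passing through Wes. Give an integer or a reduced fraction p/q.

83/2

Pairs whose geodesics pass through Wes — Mei–Emil: 1; Mei–Ravi: 1; Mei–Daria: 1; Mei–Rosa: 1; Mei–Leo: 1; Mei–Kai: 1; Mei–Ana: 1; Mei–Fatima: 1; Mei–Liam: 1; Emil–Ravi: 1; Emil–Daria: 1; Emil–Rosa: 1; Emil–Leo: 1; Emil–Kai: 1 … (+28 more pairs).
All other pairs contribute 0.
Summing the contributions gives betweenness(Wes) = 83/2.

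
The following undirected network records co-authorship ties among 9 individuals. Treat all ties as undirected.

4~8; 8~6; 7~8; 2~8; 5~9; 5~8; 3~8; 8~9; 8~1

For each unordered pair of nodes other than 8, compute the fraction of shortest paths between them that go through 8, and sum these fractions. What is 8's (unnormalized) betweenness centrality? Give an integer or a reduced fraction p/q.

Pairs whose geodesics pass through 8 — 2–9: 1; 2–7: 1; 2–5: 1; 2–4: 1; 2–6: 1; 2–1: 1; 2–3: 1; 9–7: 1; 9–4: 1; 9–6: 1; 9–1: 1; 9–3: 1; 7–5: 1; 7–4: 1 … (+13 more pairs).
All other pairs contribute 0.
Summing the contributions gives betweenness(8) = 27.

27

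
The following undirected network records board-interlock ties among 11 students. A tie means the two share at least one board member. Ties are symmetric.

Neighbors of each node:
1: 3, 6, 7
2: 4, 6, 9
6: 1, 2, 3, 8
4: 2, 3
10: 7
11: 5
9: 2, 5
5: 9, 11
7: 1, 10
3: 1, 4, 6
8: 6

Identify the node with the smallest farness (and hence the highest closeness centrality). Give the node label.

6

Farness (sum of distances to all others) for each node — 1:23, 2:21, 3:24, 4:25, 5:33, 6:20, 7:30, 8:29, 9:26, 10:39, 11:42.
The smallest farness is 20, for 6, so 6 has the highest closeness.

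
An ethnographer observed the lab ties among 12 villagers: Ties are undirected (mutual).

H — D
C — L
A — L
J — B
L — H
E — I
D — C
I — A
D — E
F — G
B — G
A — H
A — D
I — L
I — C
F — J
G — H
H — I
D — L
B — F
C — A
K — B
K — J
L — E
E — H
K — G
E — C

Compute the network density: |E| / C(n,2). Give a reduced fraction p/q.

9/22

There are 27 edges and 12 nodes, so the maximum possible is C(12,2) = 66.
Density = 27/66 = 9/22.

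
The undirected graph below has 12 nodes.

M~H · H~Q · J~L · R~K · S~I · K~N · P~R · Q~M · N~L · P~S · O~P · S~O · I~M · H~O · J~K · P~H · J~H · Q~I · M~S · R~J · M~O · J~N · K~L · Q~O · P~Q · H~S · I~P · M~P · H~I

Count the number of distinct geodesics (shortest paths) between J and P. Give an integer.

The shortest distance is 2. The length-2 paths are: J–H–P; J–R–P.
That gives 2 distinct shortest paths.

2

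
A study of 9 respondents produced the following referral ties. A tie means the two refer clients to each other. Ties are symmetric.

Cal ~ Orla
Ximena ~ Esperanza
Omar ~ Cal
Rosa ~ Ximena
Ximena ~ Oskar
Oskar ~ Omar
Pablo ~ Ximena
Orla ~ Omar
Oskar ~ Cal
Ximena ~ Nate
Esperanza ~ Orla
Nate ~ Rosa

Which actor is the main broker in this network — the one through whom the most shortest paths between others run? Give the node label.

Ximena

Unnormalized betweenness of each node: Cal:1/2, Esperanza:4, Nate:0, Omar:1/2, Orla:2, Oskar:8, Pablo:0, Rosa:0, Ximena:18.
Ximena has the largest value, 18, making it the main broker — the node through which the most shortest paths run.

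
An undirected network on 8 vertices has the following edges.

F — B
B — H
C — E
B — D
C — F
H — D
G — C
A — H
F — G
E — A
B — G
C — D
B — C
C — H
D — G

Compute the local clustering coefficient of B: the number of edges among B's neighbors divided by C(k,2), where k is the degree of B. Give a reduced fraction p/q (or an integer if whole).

7/10

B's neighbors: C, D, F, G, and H (k = 5).
Possible neighbor pairs: C(5,2) = 10. Edges among them: C–D, C–F, C–G, C–H, D–G, D–H, F–G → e = 7.
Clustering(B) = 7/10.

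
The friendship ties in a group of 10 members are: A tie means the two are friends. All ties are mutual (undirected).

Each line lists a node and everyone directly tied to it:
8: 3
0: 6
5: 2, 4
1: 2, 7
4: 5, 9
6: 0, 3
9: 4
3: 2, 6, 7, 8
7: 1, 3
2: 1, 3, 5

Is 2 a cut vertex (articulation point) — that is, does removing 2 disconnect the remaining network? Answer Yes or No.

Yes

Removing 2 leaves {0, 1, 3, 6, 7, and 8} with no path to {4, 5, and 9}, so the network splits into 2 components. 2 is a cut vertex.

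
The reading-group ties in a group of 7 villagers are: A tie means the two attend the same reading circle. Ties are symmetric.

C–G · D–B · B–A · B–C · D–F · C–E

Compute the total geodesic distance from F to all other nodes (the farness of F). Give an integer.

17

Distances from F: A:3, B:2, C:3, D:1, E:4, G:4.
Sum = 3 + 2 + 3 + 1 + 4 + 4 = 17.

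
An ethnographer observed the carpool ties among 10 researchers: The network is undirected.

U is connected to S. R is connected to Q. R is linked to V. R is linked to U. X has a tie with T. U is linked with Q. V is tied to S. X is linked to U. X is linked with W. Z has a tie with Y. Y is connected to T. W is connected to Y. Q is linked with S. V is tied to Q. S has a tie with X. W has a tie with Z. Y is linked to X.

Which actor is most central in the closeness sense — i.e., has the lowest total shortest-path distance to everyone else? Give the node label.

X

Farness (sum of distances to all others) for each node — Q:19, R:20, S:15, T:19, U:15, V:20, W:18, X:13, Y:17, Z:24.
The smallest farness is 13, for X, so X has the highest closeness.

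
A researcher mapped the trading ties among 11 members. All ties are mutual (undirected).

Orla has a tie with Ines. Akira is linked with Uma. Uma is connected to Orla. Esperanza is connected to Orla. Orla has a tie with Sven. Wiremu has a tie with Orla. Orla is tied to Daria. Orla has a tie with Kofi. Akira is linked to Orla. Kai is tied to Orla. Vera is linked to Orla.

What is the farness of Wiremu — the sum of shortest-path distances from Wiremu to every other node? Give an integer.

Distances from Wiremu: Akira:2, Daria:2, Esperanza:2, Ines:2, Kai:2, Kofi:2, Orla:1, Sven:2, Uma:2, Vera:2.
Sum = 2 + 2 + 2 + 2 + 2 + 2 + 1 + 2 + 2 + 2 = 19.

19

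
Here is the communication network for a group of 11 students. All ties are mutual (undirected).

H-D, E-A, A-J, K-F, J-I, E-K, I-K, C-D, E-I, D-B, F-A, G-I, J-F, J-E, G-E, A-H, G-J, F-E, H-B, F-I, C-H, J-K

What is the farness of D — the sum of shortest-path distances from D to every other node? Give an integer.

26

Distances from D: A:2, B:1, C:1, E:3, F:3, G:4, H:1, I:4, J:3, K:4.
Sum = 2 + 1 + 1 + 3 + 3 + 4 + 1 + 4 + 3 + 4 = 26.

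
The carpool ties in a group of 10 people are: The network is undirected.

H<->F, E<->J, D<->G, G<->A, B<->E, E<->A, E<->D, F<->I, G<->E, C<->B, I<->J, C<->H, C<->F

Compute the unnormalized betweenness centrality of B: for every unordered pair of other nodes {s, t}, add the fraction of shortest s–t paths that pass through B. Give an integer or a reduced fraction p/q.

21/2

Pairs whose geodesics pass through B — H–E: 1; H–G: 1; H–D: 1; H–A: 1; E–C: 1; E–F: 1/2; G–C: 1; G–F: 1/2; D–C: 1; D–F: 1/2; C–J: 1/2; C–A: 1; F–A: 1/2.
All other pairs contribute 0.
Summing the contributions gives betweenness(B) = 21/2.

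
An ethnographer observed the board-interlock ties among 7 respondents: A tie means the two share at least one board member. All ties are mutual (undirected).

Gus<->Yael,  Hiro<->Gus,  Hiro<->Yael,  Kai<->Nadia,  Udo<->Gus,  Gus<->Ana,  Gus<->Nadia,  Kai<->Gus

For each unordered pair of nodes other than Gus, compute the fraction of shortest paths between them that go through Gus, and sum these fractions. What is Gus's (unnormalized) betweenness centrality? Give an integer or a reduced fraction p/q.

13

Pairs whose geodesics pass through Gus — Yael–Kai: 1; Yael–Ana: 1; Yael–Nadia: 1; Yael–Udo: 1; Hiro–Kai: 1; Hiro–Ana: 1; Hiro–Nadia: 1; Hiro–Udo: 1; Kai–Ana: 1; Kai–Udo: 1; Ana–Nadia: 1; Ana–Udo: 1; Nadia–Udo: 1.
All other pairs contribute 0.
Summing the contributions gives betweenness(Gus) = 13.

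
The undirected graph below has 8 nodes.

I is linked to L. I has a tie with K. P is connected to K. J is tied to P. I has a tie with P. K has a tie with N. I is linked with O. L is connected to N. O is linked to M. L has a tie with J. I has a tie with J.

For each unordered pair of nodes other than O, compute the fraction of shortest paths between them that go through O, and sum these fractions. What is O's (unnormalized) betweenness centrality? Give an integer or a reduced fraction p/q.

Pairs whose geodesics pass through O — N–M: 2/2; I–M: 1; J–M: 1; P–M: 1; L–M: 1; K–M: 1.
All other pairs contribute 0.
Summing the contributions gives betweenness(O) = 6.

6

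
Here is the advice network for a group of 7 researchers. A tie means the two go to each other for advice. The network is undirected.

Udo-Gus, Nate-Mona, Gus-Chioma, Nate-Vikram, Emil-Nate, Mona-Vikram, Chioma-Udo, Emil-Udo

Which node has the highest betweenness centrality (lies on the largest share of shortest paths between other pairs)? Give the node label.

Unnormalized betweenness of each node: Chioma:0, Emil:9, Gus:0, Mona:0, Nate:8, Udo:8, Vikram:0.
Emil has the largest value, 9, making it the main broker — the node through which the most shortest paths run.

Emil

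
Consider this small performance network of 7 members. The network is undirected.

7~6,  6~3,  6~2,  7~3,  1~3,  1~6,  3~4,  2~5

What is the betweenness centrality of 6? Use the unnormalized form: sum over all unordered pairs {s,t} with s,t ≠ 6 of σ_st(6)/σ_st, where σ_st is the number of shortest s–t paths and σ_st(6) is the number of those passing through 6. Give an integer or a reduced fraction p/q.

Pairs whose geodesics pass through 6 — 4–2: 1; 4–5: 1; 7–2: 1; 7–5: 1; 7–1: 1/2; 2–3: 1; 2–1: 1; 5–3: 1; 5–1: 1.
All other pairs contribute 0.
Summing the contributions gives betweenness(6) = 17/2.

17/2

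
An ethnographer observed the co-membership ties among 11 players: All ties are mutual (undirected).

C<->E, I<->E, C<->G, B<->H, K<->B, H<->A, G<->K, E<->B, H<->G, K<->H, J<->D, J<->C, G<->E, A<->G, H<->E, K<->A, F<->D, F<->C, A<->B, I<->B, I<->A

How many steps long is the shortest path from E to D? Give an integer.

3

One shortest route is E – C – F – D, which uses 3 edges, and at distance 2 from E we only reach {A, F, J, K}, which does not include D. So d(E,D) = 3.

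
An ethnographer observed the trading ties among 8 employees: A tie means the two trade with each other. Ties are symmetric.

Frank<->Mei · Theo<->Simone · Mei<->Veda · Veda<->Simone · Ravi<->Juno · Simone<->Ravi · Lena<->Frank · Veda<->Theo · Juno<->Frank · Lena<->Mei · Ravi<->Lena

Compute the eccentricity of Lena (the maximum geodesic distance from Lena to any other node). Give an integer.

3

Distances from Lena: Frank:1, Juno:2, Mei:1, Ravi:1, Simone:2, Theo:3, Veda:2.
The largest is 3 (to Theo), so the eccentricity of Lena is 3.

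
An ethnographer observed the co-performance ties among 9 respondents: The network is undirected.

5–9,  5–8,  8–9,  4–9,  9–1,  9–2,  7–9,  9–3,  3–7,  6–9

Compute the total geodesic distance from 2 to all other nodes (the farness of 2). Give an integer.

Distances from 2: 1:2, 3:2, 4:2, 5:2, 6:2, 7:2, 8:2, 9:1.
Sum = 2 + 2 + 2 + 2 + 2 + 2 + 2 + 1 = 15.

15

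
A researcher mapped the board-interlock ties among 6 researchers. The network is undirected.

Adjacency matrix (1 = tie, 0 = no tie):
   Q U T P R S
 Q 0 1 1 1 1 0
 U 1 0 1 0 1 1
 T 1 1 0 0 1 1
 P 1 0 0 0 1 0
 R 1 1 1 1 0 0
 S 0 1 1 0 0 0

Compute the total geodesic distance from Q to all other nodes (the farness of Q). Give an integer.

6

Distances from Q: P:1, R:1, S:2, T:1, U:1.
Sum = 1 + 1 + 2 + 1 + 1 = 6.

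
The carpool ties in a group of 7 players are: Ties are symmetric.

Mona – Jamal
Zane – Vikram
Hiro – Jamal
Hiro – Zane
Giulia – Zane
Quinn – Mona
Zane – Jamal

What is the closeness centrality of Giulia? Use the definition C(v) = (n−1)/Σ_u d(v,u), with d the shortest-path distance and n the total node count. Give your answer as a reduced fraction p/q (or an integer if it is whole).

Distances from Giulia: Hiro:2, Jamal:2, Mona:3, Quinn:4, Vikram:2, Zane:1. Sum = 14.
n = 7, so closeness = 6/14 = 3/7.

3/7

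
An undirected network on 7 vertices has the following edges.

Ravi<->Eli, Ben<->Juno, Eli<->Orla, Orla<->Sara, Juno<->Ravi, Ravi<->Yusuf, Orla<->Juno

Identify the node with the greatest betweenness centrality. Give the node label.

Unnormalized betweenness of each node: Ben:0, Eli:2, Juno:7, Orla:6, Ravi:6, Sara:0, Yusuf:0.
Juno has the largest value, 7, making it the main broker — the node through which the most shortest paths run.

Juno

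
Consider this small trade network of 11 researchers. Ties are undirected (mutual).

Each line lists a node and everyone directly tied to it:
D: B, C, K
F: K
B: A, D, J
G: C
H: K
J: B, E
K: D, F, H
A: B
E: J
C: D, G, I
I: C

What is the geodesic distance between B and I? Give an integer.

3

One shortest route is B – D – C – I, which uses 3 edges, and at distance 2 from B we only reach {C, E, K}, which does not include I. So d(B,I) = 3.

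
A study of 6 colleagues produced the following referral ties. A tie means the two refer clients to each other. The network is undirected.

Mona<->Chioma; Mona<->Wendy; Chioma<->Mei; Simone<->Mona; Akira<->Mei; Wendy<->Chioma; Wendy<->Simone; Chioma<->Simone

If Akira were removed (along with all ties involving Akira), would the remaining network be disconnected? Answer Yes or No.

No

Even without Akira, every remaining node can still reach every other (the residual graph is connected), so Akira is not a cut vertex.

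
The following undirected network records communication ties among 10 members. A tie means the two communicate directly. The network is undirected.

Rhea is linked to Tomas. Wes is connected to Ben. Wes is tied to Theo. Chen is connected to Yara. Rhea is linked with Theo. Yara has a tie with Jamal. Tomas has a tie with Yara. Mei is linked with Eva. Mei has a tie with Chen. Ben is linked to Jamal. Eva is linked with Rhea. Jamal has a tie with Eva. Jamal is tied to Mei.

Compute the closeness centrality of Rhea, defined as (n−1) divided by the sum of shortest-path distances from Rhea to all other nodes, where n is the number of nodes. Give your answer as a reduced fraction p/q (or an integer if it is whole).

Distances from Rhea: Ben:3, Chen:3, Eva:1, Jamal:2, Mei:2, Theo:1, Tomas:1, Wes:2, Yara:2. Sum = 17.
n = 10, so closeness = 9/17.

9/17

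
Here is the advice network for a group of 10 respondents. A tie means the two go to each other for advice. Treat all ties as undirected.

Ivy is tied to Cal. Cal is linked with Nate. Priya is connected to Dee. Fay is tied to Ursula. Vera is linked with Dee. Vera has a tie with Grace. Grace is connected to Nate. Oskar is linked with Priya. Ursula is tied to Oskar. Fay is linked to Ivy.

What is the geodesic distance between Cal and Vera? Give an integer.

One shortest route is Cal – Nate – Grace – Vera, which uses 3 edges, and at distance 2 from Cal we only reach {Fay, Grace}, which does not include Vera. So d(Cal,Vera) = 3.

3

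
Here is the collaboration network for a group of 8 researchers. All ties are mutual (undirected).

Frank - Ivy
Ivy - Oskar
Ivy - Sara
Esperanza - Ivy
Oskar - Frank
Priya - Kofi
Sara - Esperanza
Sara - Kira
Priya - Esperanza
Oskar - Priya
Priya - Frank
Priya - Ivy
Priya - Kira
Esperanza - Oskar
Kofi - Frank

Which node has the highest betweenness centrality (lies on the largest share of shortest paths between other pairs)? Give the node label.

Priya

Unnormalized betweenness of each node: Esperanza:13/12, Frank:5/4, Ivy:8/3, Kira:7/12, Kofi:0, Oskar:1/3, Priya:85/12, Sara:1.
Priya has the largest value, 85/12, making it the main broker — the node through which the most shortest paths run.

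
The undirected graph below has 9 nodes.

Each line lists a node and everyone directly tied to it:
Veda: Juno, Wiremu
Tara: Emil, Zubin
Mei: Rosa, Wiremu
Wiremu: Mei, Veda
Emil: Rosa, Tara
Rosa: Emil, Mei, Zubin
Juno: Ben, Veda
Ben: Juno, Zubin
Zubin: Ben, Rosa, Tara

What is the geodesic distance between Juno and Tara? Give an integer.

One shortest route is Juno – Ben – Zubin – Tara, which uses 3 edges, and at distance 2 from Juno we only reach {Wiremu, Zubin}, which does not include Tara. So d(Juno,Tara) = 3.

3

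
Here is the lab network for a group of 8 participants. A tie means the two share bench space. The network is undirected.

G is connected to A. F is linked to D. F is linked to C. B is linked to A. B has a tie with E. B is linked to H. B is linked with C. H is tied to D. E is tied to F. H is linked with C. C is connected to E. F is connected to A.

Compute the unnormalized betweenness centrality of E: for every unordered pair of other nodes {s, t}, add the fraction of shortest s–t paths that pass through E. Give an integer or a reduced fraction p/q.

1/3

Pairs whose geodesics pass through E — F–B: 1/3.
All other pairs contribute 0.
Summing the contributions gives betweenness(E) = 1/3.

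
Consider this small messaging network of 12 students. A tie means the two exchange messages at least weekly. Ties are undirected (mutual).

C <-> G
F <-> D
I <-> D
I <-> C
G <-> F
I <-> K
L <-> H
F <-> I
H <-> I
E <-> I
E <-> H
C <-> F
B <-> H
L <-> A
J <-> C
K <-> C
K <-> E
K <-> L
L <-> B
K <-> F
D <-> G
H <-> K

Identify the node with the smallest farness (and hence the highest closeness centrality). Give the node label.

Farness (sum of distances to all others) for each node — A:31, B:27, C:19, D:24, E:22, F:19, G:26, H:19, I:17, J:29, K:16, L:21.
The smallest farness is 16, for K, so K has the highest closeness.

K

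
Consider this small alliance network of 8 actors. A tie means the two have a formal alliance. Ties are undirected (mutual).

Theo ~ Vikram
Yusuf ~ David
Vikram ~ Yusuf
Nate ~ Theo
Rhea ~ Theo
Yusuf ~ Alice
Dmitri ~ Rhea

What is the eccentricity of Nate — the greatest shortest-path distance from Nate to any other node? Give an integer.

Distances from Nate: Alice:4, David:4, Dmitri:3, Rhea:2, Theo:1, Vikram:2, Yusuf:3.
The largest is 4 (to Alice and David), so the eccentricity of Nate is 4.

4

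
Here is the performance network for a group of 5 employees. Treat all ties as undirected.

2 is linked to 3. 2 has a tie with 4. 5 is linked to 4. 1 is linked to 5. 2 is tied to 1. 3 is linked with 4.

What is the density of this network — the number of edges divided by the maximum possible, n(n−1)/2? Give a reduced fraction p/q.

There are 6 edges and 5 nodes, so the maximum possible is C(5,2) = 10.
Density = 6/10 = 3/5.

3/5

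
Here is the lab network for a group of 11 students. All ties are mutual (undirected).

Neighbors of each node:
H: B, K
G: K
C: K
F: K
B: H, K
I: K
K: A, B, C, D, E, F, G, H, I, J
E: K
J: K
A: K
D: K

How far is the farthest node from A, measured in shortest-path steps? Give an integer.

Distances from A: B:2, C:2, D:2, E:2, F:2, G:2, H:2, I:2, J:2, K:1.
The largest is 2 (to C, I, J, F, B, D, E, G, and H), so the eccentricity of A is 2.

2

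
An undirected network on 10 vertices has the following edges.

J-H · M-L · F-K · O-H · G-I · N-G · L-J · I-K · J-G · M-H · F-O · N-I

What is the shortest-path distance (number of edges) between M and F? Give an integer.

3

One shortest route is M – H – O – F, which uses 3 edges, and at distance 2 from M we only reach {J, O}, which does not include F. So d(M,F) = 3.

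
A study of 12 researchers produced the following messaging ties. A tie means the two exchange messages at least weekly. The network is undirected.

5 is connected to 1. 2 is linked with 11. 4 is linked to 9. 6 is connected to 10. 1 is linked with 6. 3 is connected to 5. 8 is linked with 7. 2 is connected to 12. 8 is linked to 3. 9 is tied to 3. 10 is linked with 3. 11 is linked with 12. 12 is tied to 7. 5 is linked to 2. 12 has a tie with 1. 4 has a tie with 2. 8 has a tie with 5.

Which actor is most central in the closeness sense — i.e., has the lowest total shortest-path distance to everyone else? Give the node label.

5

Farness (sum of distances to all others) for each node — 1:21, 2:20, 3:20, 4:26, 5:18, 6:27, 7:24, 8:22, 9:25, 10:26, 11:26, 12:21.
The smallest farness is 18, for 5, so 5 has the highest closeness.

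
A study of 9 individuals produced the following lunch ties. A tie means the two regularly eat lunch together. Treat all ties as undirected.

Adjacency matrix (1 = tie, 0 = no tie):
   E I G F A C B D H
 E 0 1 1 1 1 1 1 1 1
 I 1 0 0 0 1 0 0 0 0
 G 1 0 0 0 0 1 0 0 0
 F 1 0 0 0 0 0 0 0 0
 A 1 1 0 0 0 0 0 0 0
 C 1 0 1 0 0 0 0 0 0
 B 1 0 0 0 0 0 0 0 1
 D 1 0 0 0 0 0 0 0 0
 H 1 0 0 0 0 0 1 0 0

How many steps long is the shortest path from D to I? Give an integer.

2

One shortest route is D – E – I, which uses 2 edges, and D and I are not directly tied, so nothing shorter exists. So d(D,I) = 2.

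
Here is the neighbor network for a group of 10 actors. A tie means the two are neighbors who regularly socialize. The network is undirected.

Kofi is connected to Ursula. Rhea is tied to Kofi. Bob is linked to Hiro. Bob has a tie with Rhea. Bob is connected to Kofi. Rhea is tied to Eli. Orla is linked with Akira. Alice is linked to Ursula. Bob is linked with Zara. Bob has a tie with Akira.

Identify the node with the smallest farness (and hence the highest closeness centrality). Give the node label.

Bob

Farness (sum of distances to all others) for each node — Akira:20, Alice:30, Bob:14, Eli:25, Hiro:22, Kofi:16, Orla:28, Rhea:17, Ursula:22, Zara:22.
The smallest farness is 14, for Bob, so Bob has the highest closeness.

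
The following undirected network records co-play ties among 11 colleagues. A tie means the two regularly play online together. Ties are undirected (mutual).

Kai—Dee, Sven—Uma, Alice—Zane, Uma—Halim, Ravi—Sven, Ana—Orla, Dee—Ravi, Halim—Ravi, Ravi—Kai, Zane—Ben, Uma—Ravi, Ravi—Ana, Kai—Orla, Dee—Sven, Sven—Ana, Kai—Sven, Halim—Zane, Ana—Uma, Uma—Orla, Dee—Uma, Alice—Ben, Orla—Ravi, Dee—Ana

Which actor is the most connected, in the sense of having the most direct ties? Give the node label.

Ravi

Degrees — Alice:2, Ana:5, Ben:2, Dee:5, Halim:3, Kai:4, Orla:4, Ravi:7, Sven:5, Uma:6, Zane:3.
The maximum is 7, attained only by Ravi.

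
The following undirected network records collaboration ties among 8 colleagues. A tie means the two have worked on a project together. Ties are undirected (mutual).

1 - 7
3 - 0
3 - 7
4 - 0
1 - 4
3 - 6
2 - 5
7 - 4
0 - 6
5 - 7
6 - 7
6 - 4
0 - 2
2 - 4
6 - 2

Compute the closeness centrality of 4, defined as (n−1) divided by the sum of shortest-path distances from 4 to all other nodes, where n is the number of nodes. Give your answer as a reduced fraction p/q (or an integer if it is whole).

7/9

Distances from 4: 0:1, 1:1, 2:1, 3:2, 5:2, 6:1, 7:1. Sum = 9.
n = 8, so closeness = 7/9.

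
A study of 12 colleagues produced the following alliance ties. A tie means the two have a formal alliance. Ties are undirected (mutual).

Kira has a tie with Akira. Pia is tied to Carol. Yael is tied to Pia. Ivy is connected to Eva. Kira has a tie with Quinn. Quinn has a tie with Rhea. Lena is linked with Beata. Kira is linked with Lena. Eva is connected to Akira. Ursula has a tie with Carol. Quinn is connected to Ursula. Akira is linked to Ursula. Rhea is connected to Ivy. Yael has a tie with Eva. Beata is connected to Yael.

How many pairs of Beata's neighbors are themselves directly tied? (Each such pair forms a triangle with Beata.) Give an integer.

0

Beata's neighbors are Lena and Yael, but none of them are tied to each other, so no triangle contains Beata.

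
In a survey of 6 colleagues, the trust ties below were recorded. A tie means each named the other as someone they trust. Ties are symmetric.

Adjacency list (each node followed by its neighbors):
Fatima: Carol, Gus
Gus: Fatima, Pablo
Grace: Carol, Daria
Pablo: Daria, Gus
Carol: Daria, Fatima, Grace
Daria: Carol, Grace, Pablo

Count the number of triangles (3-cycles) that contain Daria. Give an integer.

Daria's neighbors: Carol, Grace, and Pablo.
Neighbor pairs that are themselves tied: Daria–Carol–Grace. Each forms one triangle with Daria, for 1 in total.

1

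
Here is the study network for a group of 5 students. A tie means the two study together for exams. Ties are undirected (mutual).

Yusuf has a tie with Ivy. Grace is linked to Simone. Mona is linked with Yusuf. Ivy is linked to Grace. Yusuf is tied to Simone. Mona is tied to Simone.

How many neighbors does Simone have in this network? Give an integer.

Simone is directly tied to Grace, Mona, and Yusuf. That is 3 neighbors, so the degree of Simone is 3.

3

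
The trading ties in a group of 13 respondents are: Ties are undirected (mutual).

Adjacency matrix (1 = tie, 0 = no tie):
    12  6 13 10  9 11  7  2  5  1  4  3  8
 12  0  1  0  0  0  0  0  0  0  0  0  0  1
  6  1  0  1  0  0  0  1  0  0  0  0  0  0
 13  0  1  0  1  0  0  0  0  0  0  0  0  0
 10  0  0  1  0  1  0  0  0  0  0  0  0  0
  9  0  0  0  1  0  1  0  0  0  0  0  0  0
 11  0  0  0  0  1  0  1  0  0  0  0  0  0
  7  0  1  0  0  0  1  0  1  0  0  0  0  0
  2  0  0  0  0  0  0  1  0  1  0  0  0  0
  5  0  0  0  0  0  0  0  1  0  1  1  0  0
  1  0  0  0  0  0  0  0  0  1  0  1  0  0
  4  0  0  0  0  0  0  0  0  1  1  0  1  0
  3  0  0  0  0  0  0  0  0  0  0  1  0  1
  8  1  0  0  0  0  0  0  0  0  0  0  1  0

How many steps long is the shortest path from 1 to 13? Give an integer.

5

One shortest route is 1 – 5 – 2 – 7 – 6 – 13, which uses 5 edges, and at distance 4 from 1 we only reach {6, 11, 12}, which does not include 13. So d(1,13) = 5.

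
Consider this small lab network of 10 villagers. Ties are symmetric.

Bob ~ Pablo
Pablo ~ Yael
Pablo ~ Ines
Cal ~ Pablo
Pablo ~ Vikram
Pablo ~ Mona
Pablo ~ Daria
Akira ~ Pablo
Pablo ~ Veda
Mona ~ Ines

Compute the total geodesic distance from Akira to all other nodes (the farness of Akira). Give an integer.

Distances from Akira: Bob:2, Cal:2, Daria:2, Ines:2, Mona:2, Pablo:1, Veda:2, Vikram:2, Yael:2.
Sum = 2 + 2 + 2 + 2 + 2 + 1 + 2 + 2 + 2 = 17.

17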